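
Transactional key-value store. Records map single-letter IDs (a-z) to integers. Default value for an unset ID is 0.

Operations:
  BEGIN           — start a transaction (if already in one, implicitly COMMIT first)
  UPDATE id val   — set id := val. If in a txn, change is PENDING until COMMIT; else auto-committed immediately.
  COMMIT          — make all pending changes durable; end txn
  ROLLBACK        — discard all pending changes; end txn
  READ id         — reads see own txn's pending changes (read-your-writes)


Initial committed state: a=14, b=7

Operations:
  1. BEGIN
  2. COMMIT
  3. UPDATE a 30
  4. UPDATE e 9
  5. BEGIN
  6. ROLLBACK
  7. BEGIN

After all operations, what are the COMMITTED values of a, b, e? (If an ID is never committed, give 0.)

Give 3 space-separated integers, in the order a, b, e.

Answer: 30 7 9

Derivation:
Initial committed: {a=14, b=7}
Op 1: BEGIN: in_txn=True, pending={}
Op 2: COMMIT: merged [] into committed; committed now {a=14, b=7}
Op 3: UPDATE a=30 (auto-commit; committed a=30)
Op 4: UPDATE e=9 (auto-commit; committed e=9)
Op 5: BEGIN: in_txn=True, pending={}
Op 6: ROLLBACK: discarded pending []; in_txn=False
Op 7: BEGIN: in_txn=True, pending={}
Final committed: {a=30, b=7, e=9}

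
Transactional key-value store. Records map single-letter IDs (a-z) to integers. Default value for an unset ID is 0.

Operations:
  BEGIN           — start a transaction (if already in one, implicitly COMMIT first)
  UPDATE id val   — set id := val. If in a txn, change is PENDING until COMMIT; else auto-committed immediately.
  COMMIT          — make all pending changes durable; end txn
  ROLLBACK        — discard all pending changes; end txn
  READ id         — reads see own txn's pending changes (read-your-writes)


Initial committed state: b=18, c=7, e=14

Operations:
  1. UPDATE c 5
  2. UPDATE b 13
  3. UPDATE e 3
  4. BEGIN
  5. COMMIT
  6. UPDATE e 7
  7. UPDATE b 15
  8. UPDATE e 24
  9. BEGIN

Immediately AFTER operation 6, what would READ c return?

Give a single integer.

Answer: 5

Derivation:
Initial committed: {b=18, c=7, e=14}
Op 1: UPDATE c=5 (auto-commit; committed c=5)
Op 2: UPDATE b=13 (auto-commit; committed b=13)
Op 3: UPDATE e=3 (auto-commit; committed e=3)
Op 4: BEGIN: in_txn=True, pending={}
Op 5: COMMIT: merged [] into committed; committed now {b=13, c=5, e=3}
Op 6: UPDATE e=7 (auto-commit; committed e=7)
After op 6: visible(c) = 5 (pending={}, committed={b=13, c=5, e=7})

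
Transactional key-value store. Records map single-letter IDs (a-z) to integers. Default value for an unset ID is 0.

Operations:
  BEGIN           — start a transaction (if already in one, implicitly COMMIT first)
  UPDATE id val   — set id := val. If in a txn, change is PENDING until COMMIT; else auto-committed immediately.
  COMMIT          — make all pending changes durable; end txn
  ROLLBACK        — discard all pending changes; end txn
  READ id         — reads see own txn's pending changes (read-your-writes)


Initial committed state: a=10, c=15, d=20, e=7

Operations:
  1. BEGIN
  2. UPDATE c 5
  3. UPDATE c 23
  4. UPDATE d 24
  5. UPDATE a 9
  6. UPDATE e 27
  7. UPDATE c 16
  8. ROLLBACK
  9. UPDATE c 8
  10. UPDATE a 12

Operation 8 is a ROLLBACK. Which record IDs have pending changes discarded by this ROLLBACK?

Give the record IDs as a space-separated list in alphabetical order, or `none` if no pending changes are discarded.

Initial committed: {a=10, c=15, d=20, e=7}
Op 1: BEGIN: in_txn=True, pending={}
Op 2: UPDATE c=5 (pending; pending now {c=5})
Op 3: UPDATE c=23 (pending; pending now {c=23})
Op 4: UPDATE d=24 (pending; pending now {c=23, d=24})
Op 5: UPDATE a=9 (pending; pending now {a=9, c=23, d=24})
Op 6: UPDATE e=27 (pending; pending now {a=9, c=23, d=24, e=27})
Op 7: UPDATE c=16 (pending; pending now {a=9, c=16, d=24, e=27})
Op 8: ROLLBACK: discarded pending ['a', 'c', 'd', 'e']; in_txn=False
Op 9: UPDATE c=8 (auto-commit; committed c=8)
Op 10: UPDATE a=12 (auto-commit; committed a=12)
ROLLBACK at op 8 discards: ['a', 'c', 'd', 'e']

Answer: a c d e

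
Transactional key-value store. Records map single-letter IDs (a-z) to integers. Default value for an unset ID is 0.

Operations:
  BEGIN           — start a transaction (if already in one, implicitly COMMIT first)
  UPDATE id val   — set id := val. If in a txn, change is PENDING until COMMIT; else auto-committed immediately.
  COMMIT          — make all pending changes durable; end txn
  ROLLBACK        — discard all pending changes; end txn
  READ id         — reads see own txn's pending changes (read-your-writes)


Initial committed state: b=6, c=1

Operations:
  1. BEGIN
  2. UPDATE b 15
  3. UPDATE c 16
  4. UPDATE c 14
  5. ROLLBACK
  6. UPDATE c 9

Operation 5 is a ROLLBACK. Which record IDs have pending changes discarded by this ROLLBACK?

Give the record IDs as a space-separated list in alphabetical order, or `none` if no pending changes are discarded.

Initial committed: {b=6, c=1}
Op 1: BEGIN: in_txn=True, pending={}
Op 2: UPDATE b=15 (pending; pending now {b=15})
Op 3: UPDATE c=16 (pending; pending now {b=15, c=16})
Op 4: UPDATE c=14 (pending; pending now {b=15, c=14})
Op 5: ROLLBACK: discarded pending ['b', 'c']; in_txn=False
Op 6: UPDATE c=9 (auto-commit; committed c=9)
ROLLBACK at op 5 discards: ['b', 'c']

Answer: b c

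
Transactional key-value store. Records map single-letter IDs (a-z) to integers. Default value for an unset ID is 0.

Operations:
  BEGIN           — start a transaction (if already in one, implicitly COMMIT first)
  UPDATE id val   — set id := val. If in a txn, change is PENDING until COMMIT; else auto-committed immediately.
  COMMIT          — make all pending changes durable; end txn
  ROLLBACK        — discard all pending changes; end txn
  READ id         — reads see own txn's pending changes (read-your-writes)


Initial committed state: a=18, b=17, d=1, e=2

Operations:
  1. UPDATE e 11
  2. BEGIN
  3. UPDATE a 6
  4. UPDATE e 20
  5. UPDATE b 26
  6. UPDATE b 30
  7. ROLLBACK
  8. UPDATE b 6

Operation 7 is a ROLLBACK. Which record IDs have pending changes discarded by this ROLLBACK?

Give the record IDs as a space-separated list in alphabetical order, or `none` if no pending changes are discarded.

Initial committed: {a=18, b=17, d=1, e=2}
Op 1: UPDATE e=11 (auto-commit; committed e=11)
Op 2: BEGIN: in_txn=True, pending={}
Op 3: UPDATE a=6 (pending; pending now {a=6})
Op 4: UPDATE e=20 (pending; pending now {a=6, e=20})
Op 5: UPDATE b=26 (pending; pending now {a=6, b=26, e=20})
Op 6: UPDATE b=30 (pending; pending now {a=6, b=30, e=20})
Op 7: ROLLBACK: discarded pending ['a', 'b', 'e']; in_txn=False
Op 8: UPDATE b=6 (auto-commit; committed b=6)
ROLLBACK at op 7 discards: ['a', 'b', 'e']

Answer: a b e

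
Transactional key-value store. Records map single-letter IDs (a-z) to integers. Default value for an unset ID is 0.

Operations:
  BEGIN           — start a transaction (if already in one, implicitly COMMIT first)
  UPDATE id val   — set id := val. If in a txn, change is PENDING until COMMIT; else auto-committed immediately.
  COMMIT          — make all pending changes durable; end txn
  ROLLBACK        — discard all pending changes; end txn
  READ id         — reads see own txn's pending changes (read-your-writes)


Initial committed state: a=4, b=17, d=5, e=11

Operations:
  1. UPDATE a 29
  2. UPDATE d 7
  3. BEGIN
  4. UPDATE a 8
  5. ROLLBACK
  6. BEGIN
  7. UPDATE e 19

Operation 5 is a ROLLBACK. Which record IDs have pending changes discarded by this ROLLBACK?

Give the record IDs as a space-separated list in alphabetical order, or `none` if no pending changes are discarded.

Initial committed: {a=4, b=17, d=5, e=11}
Op 1: UPDATE a=29 (auto-commit; committed a=29)
Op 2: UPDATE d=7 (auto-commit; committed d=7)
Op 3: BEGIN: in_txn=True, pending={}
Op 4: UPDATE a=8 (pending; pending now {a=8})
Op 5: ROLLBACK: discarded pending ['a']; in_txn=False
Op 6: BEGIN: in_txn=True, pending={}
Op 7: UPDATE e=19 (pending; pending now {e=19})
ROLLBACK at op 5 discards: ['a']

Answer: a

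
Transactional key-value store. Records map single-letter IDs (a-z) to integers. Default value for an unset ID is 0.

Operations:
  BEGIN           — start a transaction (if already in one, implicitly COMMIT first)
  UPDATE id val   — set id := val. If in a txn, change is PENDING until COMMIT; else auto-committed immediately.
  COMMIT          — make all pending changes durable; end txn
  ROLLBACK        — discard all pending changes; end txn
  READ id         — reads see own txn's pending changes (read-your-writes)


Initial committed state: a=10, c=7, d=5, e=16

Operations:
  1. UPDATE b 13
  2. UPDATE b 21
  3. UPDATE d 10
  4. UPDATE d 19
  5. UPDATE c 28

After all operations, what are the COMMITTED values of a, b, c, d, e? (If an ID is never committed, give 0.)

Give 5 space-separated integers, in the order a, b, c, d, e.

Initial committed: {a=10, c=7, d=5, e=16}
Op 1: UPDATE b=13 (auto-commit; committed b=13)
Op 2: UPDATE b=21 (auto-commit; committed b=21)
Op 3: UPDATE d=10 (auto-commit; committed d=10)
Op 4: UPDATE d=19 (auto-commit; committed d=19)
Op 5: UPDATE c=28 (auto-commit; committed c=28)
Final committed: {a=10, b=21, c=28, d=19, e=16}

Answer: 10 21 28 19 16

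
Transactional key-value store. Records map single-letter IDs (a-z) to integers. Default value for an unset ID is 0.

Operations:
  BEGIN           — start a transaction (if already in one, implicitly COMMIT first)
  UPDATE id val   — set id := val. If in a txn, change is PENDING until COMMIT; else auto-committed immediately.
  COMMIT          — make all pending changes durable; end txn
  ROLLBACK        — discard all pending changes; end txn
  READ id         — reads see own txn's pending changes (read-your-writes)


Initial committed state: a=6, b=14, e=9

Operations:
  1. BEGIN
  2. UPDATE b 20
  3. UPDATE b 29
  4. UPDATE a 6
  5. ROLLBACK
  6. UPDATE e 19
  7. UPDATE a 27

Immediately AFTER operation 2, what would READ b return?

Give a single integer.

Initial committed: {a=6, b=14, e=9}
Op 1: BEGIN: in_txn=True, pending={}
Op 2: UPDATE b=20 (pending; pending now {b=20})
After op 2: visible(b) = 20 (pending={b=20}, committed={a=6, b=14, e=9})

Answer: 20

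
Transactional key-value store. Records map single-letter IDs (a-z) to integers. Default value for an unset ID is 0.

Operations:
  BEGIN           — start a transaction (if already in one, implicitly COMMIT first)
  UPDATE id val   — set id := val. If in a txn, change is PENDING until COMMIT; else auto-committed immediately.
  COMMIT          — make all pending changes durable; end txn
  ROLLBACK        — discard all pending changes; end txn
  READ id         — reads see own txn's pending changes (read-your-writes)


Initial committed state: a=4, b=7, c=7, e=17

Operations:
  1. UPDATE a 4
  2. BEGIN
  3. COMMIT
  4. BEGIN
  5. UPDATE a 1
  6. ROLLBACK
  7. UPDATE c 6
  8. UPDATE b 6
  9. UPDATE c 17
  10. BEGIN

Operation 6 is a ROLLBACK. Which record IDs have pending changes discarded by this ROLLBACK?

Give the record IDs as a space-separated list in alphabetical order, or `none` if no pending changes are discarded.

Initial committed: {a=4, b=7, c=7, e=17}
Op 1: UPDATE a=4 (auto-commit; committed a=4)
Op 2: BEGIN: in_txn=True, pending={}
Op 3: COMMIT: merged [] into committed; committed now {a=4, b=7, c=7, e=17}
Op 4: BEGIN: in_txn=True, pending={}
Op 5: UPDATE a=1 (pending; pending now {a=1})
Op 6: ROLLBACK: discarded pending ['a']; in_txn=False
Op 7: UPDATE c=6 (auto-commit; committed c=6)
Op 8: UPDATE b=6 (auto-commit; committed b=6)
Op 9: UPDATE c=17 (auto-commit; committed c=17)
Op 10: BEGIN: in_txn=True, pending={}
ROLLBACK at op 6 discards: ['a']

Answer: a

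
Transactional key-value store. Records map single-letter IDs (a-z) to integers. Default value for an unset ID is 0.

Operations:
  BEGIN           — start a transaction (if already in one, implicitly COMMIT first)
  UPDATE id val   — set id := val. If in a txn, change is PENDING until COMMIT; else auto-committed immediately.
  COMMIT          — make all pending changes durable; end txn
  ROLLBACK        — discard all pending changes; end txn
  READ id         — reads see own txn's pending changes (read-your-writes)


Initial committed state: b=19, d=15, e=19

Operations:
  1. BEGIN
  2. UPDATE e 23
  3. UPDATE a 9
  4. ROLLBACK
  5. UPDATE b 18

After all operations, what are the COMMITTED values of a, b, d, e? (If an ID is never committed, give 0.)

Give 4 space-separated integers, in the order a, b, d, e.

Answer: 0 18 15 19

Derivation:
Initial committed: {b=19, d=15, e=19}
Op 1: BEGIN: in_txn=True, pending={}
Op 2: UPDATE e=23 (pending; pending now {e=23})
Op 3: UPDATE a=9 (pending; pending now {a=9, e=23})
Op 4: ROLLBACK: discarded pending ['a', 'e']; in_txn=False
Op 5: UPDATE b=18 (auto-commit; committed b=18)
Final committed: {b=18, d=15, e=19}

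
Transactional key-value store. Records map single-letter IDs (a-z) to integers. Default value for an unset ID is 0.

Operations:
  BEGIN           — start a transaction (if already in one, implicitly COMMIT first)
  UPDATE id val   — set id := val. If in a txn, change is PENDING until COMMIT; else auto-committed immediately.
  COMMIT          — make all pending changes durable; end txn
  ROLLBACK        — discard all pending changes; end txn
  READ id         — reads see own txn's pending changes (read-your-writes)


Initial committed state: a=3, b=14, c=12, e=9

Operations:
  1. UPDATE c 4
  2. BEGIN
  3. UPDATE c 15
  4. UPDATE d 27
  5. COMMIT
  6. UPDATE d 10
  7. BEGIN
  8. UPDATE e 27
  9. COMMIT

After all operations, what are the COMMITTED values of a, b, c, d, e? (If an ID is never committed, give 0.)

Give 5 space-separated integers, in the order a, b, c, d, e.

Answer: 3 14 15 10 27

Derivation:
Initial committed: {a=3, b=14, c=12, e=9}
Op 1: UPDATE c=4 (auto-commit; committed c=4)
Op 2: BEGIN: in_txn=True, pending={}
Op 3: UPDATE c=15 (pending; pending now {c=15})
Op 4: UPDATE d=27 (pending; pending now {c=15, d=27})
Op 5: COMMIT: merged ['c', 'd'] into committed; committed now {a=3, b=14, c=15, d=27, e=9}
Op 6: UPDATE d=10 (auto-commit; committed d=10)
Op 7: BEGIN: in_txn=True, pending={}
Op 8: UPDATE e=27 (pending; pending now {e=27})
Op 9: COMMIT: merged ['e'] into committed; committed now {a=3, b=14, c=15, d=10, e=27}
Final committed: {a=3, b=14, c=15, d=10, e=27}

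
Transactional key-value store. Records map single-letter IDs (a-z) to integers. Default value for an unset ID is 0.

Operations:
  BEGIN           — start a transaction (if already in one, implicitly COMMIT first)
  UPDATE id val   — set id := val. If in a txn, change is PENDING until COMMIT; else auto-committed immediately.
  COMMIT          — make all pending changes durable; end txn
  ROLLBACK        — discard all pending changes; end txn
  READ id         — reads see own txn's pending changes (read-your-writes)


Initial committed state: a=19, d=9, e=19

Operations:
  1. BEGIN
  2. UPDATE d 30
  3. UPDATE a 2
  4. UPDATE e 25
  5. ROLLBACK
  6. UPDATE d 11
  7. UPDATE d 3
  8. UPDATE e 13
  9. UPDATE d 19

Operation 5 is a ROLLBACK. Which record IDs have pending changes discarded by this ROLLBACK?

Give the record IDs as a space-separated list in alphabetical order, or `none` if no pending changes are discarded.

Answer: a d e

Derivation:
Initial committed: {a=19, d=9, e=19}
Op 1: BEGIN: in_txn=True, pending={}
Op 2: UPDATE d=30 (pending; pending now {d=30})
Op 3: UPDATE a=2 (pending; pending now {a=2, d=30})
Op 4: UPDATE e=25 (pending; pending now {a=2, d=30, e=25})
Op 5: ROLLBACK: discarded pending ['a', 'd', 'e']; in_txn=False
Op 6: UPDATE d=11 (auto-commit; committed d=11)
Op 7: UPDATE d=3 (auto-commit; committed d=3)
Op 8: UPDATE e=13 (auto-commit; committed e=13)
Op 9: UPDATE d=19 (auto-commit; committed d=19)
ROLLBACK at op 5 discards: ['a', 'd', 'e']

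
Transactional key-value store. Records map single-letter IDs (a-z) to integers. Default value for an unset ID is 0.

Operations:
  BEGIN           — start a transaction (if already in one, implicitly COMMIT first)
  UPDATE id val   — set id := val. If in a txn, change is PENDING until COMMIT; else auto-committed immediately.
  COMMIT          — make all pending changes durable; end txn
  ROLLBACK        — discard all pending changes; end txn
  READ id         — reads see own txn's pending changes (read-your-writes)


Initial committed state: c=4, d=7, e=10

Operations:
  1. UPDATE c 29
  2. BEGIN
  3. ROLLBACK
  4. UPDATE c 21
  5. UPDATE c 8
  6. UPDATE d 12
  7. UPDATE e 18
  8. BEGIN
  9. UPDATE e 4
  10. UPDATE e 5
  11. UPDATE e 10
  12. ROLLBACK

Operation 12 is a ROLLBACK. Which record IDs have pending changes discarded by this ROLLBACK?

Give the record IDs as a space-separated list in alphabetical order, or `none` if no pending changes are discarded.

Answer: e

Derivation:
Initial committed: {c=4, d=7, e=10}
Op 1: UPDATE c=29 (auto-commit; committed c=29)
Op 2: BEGIN: in_txn=True, pending={}
Op 3: ROLLBACK: discarded pending []; in_txn=False
Op 4: UPDATE c=21 (auto-commit; committed c=21)
Op 5: UPDATE c=8 (auto-commit; committed c=8)
Op 6: UPDATE d=12 (auto-commit; committed d=12)
Op 7: UPDATE e=18 (auto-commit; committed e=18)
Op 8: BEGIN: in_txn=True, pending={}
Op 9: UPDATE e=4 (pending; pending now {e=4})
Op 10: UPDATE e=5 (pending; pending now {e=5})
Op 11: UPDATE e=10 (pending; pending now {e=10})
Op 12: ROLLBACK: discarded pending ['e']; in_txn=False
ROLLBACK at op 12 discards: ['e']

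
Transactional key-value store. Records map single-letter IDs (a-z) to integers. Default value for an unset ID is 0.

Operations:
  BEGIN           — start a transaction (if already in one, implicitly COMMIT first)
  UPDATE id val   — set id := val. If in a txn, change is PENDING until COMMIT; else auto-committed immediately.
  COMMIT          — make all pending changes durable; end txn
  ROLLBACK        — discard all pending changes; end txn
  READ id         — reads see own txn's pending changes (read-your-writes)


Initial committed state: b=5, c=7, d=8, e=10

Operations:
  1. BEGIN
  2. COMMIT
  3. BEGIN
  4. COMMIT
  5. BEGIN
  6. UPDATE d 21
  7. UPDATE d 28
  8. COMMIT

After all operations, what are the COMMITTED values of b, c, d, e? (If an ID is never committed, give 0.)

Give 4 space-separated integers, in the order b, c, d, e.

Answer: 5 7 28 10

Derivation:
Initial committed: {b=5, c=7, d=8, e=10}
Op 1: BEGIN: in_txn=True, pending={}
Op 2: COMMIT: merged [] into committed; committed now {b=5, c=7, d=8, e=10}
Op 3: BEGIN: in_txn=True, pending={}
Op 4: COMMIT: merged [] into committed; committed now {b=5, c=7, d=8, e=10}
Op 5: BEGIN: in_txn=True, pending={}
Op 6: UPDATE d=21 (pending; pending now {d=21})
Op 7: UPDATE d=28 (pending; pending now {d=28})
Op 8: COMMIT: merged ['d'] into committed; committed now {b=5, c=7, d=28, e=10}
Final committed: {b=5, c=7, d=28, e=10}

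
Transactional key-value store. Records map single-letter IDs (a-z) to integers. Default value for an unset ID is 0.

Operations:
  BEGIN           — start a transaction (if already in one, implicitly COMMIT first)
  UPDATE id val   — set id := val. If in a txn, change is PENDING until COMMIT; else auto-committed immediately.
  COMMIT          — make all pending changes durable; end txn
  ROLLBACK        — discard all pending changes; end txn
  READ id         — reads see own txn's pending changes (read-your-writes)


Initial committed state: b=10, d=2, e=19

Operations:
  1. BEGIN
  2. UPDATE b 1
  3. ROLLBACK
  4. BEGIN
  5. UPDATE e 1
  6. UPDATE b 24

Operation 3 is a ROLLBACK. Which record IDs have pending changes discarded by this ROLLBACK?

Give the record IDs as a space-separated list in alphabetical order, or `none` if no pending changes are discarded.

Answer: b

Derivation:
Initial committed: {b=10, d=2, e=19}
Op 1: BEGIN: in_txn=True, pending={}
Op 2: UPDATE b=1 (pending; pending now {b=1})
Op 3: ROLLBACK: discarded pending ['b']; in_txn=False
Op 4: BEGIN: in_txn=True, pending={}
Op 5: UPDATE e=1 (pending; pending now {e=1})
Op 6: UPDATE b=24 (pending; pending now {b=24, e=1})
ROLLBACK at op 3 discards: ['b']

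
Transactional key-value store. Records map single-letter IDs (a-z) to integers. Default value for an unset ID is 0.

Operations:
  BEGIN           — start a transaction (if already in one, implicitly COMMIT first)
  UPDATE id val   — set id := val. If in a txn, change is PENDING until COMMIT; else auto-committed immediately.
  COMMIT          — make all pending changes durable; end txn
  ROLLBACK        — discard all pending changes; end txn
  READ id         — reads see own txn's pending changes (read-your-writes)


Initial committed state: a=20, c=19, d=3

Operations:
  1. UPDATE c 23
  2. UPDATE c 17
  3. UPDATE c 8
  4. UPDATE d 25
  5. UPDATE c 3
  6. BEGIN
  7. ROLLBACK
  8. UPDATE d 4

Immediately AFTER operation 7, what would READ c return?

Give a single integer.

Initial committed: {a=20, c=19, d=3}
Op 1: UPDATE c=23 (auto-commit; committed c=23)
Op 2: UPDATE c=17 (auto-commit; committed c=17)
Op 3: UPDATE c=8 (auto-commit; committed c=8)
Op 4: UPDATE d=25 (auto-commit; committed d=25)
Op 5: UPDATE c=3 (auto-commit; committed c=3)
Op 6: BEGIN: in_txn=True, pending={}
Op 7: ROLLBACK: discarded pending []; in_txn=False
After op 7: visible(c) = 3 (pending={}, committed={a=20, c=3, d=25})

Answer: 3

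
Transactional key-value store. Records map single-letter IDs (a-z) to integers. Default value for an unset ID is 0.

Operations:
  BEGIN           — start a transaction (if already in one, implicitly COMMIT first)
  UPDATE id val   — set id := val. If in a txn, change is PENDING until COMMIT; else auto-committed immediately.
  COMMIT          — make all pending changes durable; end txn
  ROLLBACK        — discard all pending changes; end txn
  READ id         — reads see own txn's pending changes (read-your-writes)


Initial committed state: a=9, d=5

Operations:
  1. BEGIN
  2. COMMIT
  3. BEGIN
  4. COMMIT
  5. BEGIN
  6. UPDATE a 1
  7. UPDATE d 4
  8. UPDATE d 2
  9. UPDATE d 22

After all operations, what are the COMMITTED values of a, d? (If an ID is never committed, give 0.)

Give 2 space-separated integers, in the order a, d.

Answer: 9 5

Derivation:
Initial committed: {a=9, d=5}
Op 1: BEGIN: in_txn=True, pending={}
Op 2: COMMIT: merged [] into committed; committed now {a=9, d=5}
Op 3: BEGIN: in_txn=True, pending={}
Op 4: COMMIT: merged [] into committed; committed now {a=9, d=5}
Op 5: BEGIN: in_txn=True, pending={}
Op 6: UPDATE a=1 (pending; pending now {a=1})
Op 7: UPDATE d=4 (pending; pending now {a=1, d=4})
Op 8: UPDATE d=2 (pending; pending now {a=1, d=2})
Op 9: UPDATE d=22 (pending; pending now {a=1, d=22})
Final committed: {a=9, d=5}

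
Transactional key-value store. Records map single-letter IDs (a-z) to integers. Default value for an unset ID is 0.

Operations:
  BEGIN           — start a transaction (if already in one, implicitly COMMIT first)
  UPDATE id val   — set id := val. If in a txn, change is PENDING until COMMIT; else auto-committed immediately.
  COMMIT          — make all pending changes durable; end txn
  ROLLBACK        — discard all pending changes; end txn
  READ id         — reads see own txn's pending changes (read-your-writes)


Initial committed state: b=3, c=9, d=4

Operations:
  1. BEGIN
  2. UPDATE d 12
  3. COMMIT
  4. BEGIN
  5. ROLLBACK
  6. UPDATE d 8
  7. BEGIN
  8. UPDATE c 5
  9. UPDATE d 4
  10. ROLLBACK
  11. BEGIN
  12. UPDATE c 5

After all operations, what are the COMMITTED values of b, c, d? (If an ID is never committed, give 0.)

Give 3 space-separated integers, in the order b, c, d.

Initial committed: {b=3, c=9, d=4}
Op 1: BEGIN: in_txn=True, pending={}
Op 2: UPDATE d=12 (pending; pending now {d=12})
Op 3: COMMIT: merged ['d'] into committed; committed now {b=3, c=9, d=12}
Op 4: BEGIN: in_txn=True, pending={}
Op 5: ROLLBACK: discarded pending []; in_txn=False
Op 6: UPDATE d=8 (auto-commit; committed d=8)
Op 7: BEGIN: in_txn=True, pending={}
Op 8: UPDATE c=5 (pending; pending now {c=5})
Op 9: UPDATE d=4 (pending; pending now {c=5, d=4})
Op 10: ROLLBACK: discarded pending ['c', 'd']; in_txn=False
Op 11: BEGIN: in_txn=True, pending={}
Op 12: UPDATE c=5 (pending; pending now {c=5})
Final committed: {b=3, c=9, d=8}

Answer: 3 9 8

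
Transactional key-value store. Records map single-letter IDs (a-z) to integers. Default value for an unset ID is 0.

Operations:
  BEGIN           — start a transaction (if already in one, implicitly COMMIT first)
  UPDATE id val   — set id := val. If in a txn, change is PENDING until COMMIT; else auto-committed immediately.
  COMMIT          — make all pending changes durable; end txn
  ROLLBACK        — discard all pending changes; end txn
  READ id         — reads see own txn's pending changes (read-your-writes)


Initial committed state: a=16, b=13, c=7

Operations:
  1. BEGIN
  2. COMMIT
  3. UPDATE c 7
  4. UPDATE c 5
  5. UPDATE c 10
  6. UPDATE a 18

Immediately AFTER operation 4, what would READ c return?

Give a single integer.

Initial committed: {a=16, b=13, c=7}
Op 1: BEGIN: in_txn=True, pending={}
Op 2: COMMIT: merged [] into committed; committed now {a=16, b=13, c=7}
Op 3: UPDATE c=7 (auto-commit; committed c=7)
Op 4: UPDATE c=5 (auto-commit; committed c=5)
After op 4: visible(c) = 5 (pending={}, committed={a=16, b=13, c=5})

Answer: 5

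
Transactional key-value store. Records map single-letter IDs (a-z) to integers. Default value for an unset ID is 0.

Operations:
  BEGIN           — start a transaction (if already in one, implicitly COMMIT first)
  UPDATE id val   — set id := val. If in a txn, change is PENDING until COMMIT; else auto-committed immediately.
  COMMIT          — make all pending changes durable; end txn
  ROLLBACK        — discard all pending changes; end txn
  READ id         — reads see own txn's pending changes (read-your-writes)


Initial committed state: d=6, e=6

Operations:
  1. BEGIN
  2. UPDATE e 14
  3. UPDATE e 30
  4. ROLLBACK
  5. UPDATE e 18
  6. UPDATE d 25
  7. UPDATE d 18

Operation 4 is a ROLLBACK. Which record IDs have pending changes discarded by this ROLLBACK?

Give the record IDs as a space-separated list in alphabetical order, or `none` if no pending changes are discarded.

Initial committed: {d=6, e=6}
Op 1: BEGIN: in_txn=True, pending={}
Op 2: UPDATE e=14 (pending; pending now {e=14})
Op 3: UPDATE e=30 (pending; pending now {e=30})
Op 4: ROLLBACK: discarded pending ['e']; in_txn=False
Op 5: UPDATE e=18 (auto-commit; committed e=18)
Op 6: UPDATE d=25 (auto-commit; committed d=25)
Op 7: UPDATE d=18 (auto-commit; committed d=18)
ROLLBACK at op 4 discards: ['e']

Answer: e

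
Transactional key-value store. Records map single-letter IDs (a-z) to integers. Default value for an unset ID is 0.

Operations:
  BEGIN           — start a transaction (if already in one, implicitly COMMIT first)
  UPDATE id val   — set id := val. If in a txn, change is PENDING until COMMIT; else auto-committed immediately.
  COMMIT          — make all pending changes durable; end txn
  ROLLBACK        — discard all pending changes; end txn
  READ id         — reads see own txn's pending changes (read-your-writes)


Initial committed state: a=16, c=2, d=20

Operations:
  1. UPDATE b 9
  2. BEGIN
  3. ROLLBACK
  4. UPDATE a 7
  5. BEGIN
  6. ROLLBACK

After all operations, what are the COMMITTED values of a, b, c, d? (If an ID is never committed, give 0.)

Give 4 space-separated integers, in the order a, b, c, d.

Answer: 7 9 2 20

Derivation:
Initial committed: {a=16, c=2, d=20}
Op 1: UPDATE b=9 (auto-commit; committed b=9)
Op 2: BEGIN: in_txn=True, pending={}
Op 3: ROLLBACK: discarded pending []; in_txn=False
Op 4: UPDATE a=7 (auto-commit; committed a=7)
Op 5: BEGIN: in_txn=True, pending={}
Op 6: ROLLBACK: discarded pending []; in_txn=False
Final committed: {a=7, b=9, c=2, d=20}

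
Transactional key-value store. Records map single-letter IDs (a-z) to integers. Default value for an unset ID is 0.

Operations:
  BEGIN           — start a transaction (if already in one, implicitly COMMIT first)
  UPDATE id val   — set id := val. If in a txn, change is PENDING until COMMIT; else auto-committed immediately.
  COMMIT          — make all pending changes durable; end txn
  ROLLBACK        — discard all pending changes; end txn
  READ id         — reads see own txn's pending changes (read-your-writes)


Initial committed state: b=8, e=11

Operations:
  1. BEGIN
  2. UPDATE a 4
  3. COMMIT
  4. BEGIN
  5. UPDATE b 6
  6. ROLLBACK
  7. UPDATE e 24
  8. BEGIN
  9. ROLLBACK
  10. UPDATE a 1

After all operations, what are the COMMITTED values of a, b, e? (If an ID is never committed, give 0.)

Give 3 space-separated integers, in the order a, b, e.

Answer: 1 8 24

Derivation:
Initial committed: {b=8, e=11}
Op 1: BEGIN: in_txn=True, pending={}
Op 2: UPDATE a=4 (pending; pending now {a=4})
Op 3: COMMIT: merged ['a'] into committed; committed now {a=4, b=8, e=11}
Op 4: BEGIN: in_txn=True, pending={}
Op 5: UPDATE b=6 (pending; pending now {b=6})
Op 6: ROLLBACK: discarded pending ['b']; in_txn=False
Op 7: UPDATE e=24 (auto-commit; committed e=24)
Op 8: BEGIN: in_txn=True, pending={}
Op 9: ROLLBACK: discarded pending []; in_txn=False
Op 10: UPDATE a=1 (auto-commit; committed a=1)
Final committed: {a=1, b=8, e=24}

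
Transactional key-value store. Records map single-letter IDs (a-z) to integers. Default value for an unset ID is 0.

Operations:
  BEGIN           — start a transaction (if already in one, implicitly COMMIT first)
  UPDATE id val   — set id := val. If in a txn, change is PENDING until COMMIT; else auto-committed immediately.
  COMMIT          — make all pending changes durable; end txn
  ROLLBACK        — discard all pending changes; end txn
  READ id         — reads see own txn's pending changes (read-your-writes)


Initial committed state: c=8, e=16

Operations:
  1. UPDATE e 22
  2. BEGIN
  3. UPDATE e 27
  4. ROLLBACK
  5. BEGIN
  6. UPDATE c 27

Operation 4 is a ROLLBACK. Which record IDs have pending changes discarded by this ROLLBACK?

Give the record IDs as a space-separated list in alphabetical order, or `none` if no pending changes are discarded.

Answer: e

Derivation:
Initial committed: {c=8, e=16}
Op 1: UPDATE e=22 (auto-commit; committed e=22)
Op 2: BEGIN: in_txn=True, pending={}
Op 3: UPDATE e=27 (pending; pending now {e=27})
Op 4: ROLLBACK: discarded pending ['e']; in_txn=False
Op 5: BEGIN: in_txn=True, pending={}
Op 6: UPDATE c=27 (pending; pending now {c=27})
ROLLBACK at op 4 discards: ['e']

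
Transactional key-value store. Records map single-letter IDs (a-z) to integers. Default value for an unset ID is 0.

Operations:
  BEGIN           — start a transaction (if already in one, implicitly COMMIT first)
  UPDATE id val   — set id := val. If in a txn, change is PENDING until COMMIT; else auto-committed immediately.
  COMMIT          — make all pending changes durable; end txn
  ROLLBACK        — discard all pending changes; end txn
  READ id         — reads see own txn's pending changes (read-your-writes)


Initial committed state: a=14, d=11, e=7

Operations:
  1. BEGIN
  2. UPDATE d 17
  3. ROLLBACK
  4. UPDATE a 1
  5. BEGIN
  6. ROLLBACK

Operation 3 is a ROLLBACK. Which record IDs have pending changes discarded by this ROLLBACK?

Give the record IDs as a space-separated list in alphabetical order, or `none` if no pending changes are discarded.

Answer: d

Derivation:
Initial committed: {a=14, d=11, e=7}
Op 1: BEGIN: in_txn=True, pending={}
Op 2: UPDATE d=17 (pending; pending now {d=17})
Op 3: ROLLBACK: discarded pending ['d']; in_txn=False
Op 4: UPDATE a=1 (auto-commit; committed a=1)
Op 5: BEGIN: in_txn=True, pending={}
Op 6: ROLLBACK: discarded pending []; in_txn=False
ROLLBACK at op 3 discards: ['d']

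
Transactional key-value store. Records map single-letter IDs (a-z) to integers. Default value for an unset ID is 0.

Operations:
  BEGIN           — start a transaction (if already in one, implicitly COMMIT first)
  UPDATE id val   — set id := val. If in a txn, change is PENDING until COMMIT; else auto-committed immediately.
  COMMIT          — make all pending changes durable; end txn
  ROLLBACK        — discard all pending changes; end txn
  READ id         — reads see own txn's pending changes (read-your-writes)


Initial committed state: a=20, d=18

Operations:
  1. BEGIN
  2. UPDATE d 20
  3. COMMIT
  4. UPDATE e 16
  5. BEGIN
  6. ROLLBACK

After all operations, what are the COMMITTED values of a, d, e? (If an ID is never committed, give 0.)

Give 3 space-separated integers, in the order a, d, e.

Answer: 20 20 16

Derivation:
Initial committed: {a=20, d=18}
Op 1: BEGIN: in_txn=True, pending={}
Op 2: UPDATE d=20 (pending; pending now {d=20})
Op 3: COMMIT: merged ['d'] into committed; committed now {a=20, d=20}
Op 4: UPDATE e=16 (auto-commit; committed e=16)
Op 5: BEGIN: in_txn=True, pending={}
Op 6: ROLLBACK: discarded pending []; in_txn=False
Final committed: {a=20, d=20, e=16}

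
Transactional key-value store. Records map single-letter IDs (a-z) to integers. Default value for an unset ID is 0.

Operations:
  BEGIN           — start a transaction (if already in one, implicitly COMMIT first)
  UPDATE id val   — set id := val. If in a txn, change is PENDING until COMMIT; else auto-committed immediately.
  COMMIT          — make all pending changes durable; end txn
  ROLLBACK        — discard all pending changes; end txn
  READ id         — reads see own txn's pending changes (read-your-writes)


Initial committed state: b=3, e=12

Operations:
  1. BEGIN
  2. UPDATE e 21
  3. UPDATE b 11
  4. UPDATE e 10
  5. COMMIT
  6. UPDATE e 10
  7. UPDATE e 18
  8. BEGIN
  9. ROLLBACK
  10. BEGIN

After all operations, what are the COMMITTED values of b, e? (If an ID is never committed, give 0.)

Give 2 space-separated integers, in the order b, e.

Initial committed: {b=3, e=12}
Op 1: BEGIN: in_txn=True, pending={}
Op 2: UPDATE e=21 (pending; pending now {e=21})
Op 3: UPDATE b=11 (pending; pending now {b=11, e=21})
Op 4: UPDATE e=10 (pending; pending now {b=11, e=10})
Op 5: COMMIT: merged ['b', 'e'] into committed; committed now {b=11, e=10}
Op 6: UPDATE e=10 (auto-commit; committed e=10)
Op 7: UPDATE e=18 (auto-commit; committed e=18)
Op 8: BEGIN: in_txn=True, pending={}
Op 9: ROLLBACK: discarded pending []; in_txn=False
Op 10: BEGIN: in_txn=True, pending={}
Final committed: {b=11, e=18}

Answer: 11 18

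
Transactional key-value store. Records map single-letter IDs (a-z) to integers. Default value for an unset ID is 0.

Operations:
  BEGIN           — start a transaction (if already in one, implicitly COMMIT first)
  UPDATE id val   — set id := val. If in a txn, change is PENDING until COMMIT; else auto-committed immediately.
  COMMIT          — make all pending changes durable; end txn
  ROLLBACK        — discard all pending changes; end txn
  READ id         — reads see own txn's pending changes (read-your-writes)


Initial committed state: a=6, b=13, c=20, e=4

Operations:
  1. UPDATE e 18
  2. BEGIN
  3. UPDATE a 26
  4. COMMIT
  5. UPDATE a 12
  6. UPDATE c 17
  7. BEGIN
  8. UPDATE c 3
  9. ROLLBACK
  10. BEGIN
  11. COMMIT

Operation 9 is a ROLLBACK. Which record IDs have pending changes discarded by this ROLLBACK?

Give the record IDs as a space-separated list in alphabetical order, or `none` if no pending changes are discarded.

Initial committed: {a=6, b=13, c=20, e=4}
Op 1: UPDATE e=18 (auto-commit; committed e=18)
Op 2: BEGIN: in_txn=True, pending={}
Op 3: UPDATE a=26 (pending; pending now {a=26})
Op 4: COMMIT: merged ['a'] into committed; committed now {a=26, b=13, c=20, e=18}
Op 5: UPDATE a=12 (auto-commit; committed a=12)
Op 6: UPDATE c=17 (auto-commit; committed c=17)
Op 7: BEGIN: in_txn=True, pending={}
Op 8: UPDATE c=3 (pending; pending now {c=3})
Op 9: ROLLBACK: discarded pending ['c']; in_txn=False
Op 10: BEGIN: in_txn=True, pending={}
Op 11: COMMIT: merged [] into committed; committed now {a=12, b=13, c=17, e=18}
ROLLBACK at op 9 discards: ['c']

Answer: c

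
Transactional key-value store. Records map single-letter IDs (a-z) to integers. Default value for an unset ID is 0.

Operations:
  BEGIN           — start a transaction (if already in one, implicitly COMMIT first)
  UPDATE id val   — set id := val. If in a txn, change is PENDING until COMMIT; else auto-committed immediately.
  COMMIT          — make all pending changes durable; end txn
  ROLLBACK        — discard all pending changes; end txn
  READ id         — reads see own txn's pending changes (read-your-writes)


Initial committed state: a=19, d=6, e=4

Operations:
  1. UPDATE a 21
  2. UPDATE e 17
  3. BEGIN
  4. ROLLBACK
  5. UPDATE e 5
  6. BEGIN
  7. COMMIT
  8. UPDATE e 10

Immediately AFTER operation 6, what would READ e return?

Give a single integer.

Initial committed: {a=19, d=6, e=4}
Op 1: UPDATE a=21 (auto-commit; committed a=21)
Op 2: UPDATE e=17 (auto-commit; committed e=17)
Op 3: BEGIN: in_txn=True, pending={}
Op 4: ROLLBACK: discarded pending []; in_txn=False
Op 5: UPDATE e=5 (auto-commit; committed e=5)
Op 6: BEGIN: in_txn=True, pending={}
After op 6: visible(e) = 5 (pending={}, committed={a=21, d=6, e=5})

Answer: 5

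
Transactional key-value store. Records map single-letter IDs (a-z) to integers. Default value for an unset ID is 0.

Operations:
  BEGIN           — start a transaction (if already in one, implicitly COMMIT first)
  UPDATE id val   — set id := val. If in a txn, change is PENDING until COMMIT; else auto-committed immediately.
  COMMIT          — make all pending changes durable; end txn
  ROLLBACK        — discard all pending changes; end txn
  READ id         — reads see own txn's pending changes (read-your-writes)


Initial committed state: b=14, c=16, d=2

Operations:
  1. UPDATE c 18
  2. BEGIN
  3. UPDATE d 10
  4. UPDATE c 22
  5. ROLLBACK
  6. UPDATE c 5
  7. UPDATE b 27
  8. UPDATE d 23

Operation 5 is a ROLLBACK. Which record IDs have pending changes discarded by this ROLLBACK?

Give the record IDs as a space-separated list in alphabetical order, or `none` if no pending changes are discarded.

Answer: c d

Derivation:
Initial committed: {b=14, c=16, d=2}
Op 1: UPDATE c=18 (auto-commit; committed c=18)
Op 2: BEGIN: in_txn=True, pending={}
Op 3: UPDATE d=10 (pending; pending now {d=10})
Op 4: UPDATE c=22 (pending; pending now {c=22, d=10})
Op 5: ROLLBACK: discarded pending ['c', 'd']; in_txn=False
Op 6: UPDATE c=5 (auto-commit; committed c=5)
Op 7: UPDATE b=27 (auto-commit; committed b=27)
Op 8: UPDATE d=23 (auto-commit; committed d=23)
ROLLBACK at op 5 discards: ['c', 'd']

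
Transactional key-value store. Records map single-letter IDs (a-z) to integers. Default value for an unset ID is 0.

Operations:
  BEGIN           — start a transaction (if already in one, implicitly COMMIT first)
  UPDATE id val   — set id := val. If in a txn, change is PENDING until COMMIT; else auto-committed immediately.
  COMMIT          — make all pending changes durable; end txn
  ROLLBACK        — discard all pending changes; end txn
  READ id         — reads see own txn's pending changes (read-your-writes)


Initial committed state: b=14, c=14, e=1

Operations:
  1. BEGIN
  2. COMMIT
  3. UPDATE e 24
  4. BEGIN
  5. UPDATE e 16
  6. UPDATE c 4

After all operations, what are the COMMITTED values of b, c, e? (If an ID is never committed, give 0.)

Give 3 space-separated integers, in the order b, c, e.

Initial committed: {b=14, c=14, e=1}
Op 1: BEGIN: in_txn=True, pending={}
Op 2: COMMIT: merged [] into committed; committed now {b=14, c=14, e=1}
Op 3: UPDATE e=24 (auto-commit; committed e=24)
Op 4: BEGIN: in_txn=True, pending={}
Op 5: UPDATE e=16 (pending; pending now {e=16})
Op 6: UPDATE c=4 (pending; pending now {c=4, e=16})
Final committed: {b=14, c=14, e=24}

Answer: 14 14 24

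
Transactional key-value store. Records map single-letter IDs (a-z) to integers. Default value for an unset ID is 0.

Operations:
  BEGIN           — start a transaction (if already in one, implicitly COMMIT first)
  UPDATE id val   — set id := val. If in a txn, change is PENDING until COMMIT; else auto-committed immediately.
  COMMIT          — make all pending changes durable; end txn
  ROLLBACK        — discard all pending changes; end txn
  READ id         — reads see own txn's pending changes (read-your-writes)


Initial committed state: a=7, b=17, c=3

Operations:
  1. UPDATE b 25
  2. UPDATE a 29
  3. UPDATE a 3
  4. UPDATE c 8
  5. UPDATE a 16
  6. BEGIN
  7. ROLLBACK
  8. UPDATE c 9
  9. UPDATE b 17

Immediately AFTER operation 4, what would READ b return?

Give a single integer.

Initial committed: {a=7, b=17, c=3}
Op 1: UPDATE b=25 (auto-commit; committed b=25)
Op 2: UPDATE a=29 (auto-commit; committed a=29)
Op 3: UPDATE a=3 (auto-commit; committed a=3)
Op 4: UPDATE c=8 (auto-commit; committed c=8)
After op 4: visible(b) = 25 (pending={}, committed={a=3, b=25, c=8})

Answer: 25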